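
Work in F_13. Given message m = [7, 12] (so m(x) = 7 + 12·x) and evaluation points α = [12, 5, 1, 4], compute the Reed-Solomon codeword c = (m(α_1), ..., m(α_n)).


c = [8, 2, 6, 3]

Message polynomial: m(x) = 7 + 12·x (mod 13).
For each evaluation point α_i, compute m(α_i) mod 13:
  α_1 = 12: Horner steps 12 → 8, so m(12) = 8.
  α_2 = 5: Horner steps 12 → 2, so m(5) = 2.
  α_3 = 1: Horner steps 12 → 6, so m(1) = 6.
  α_4 = 4: Horner steps 12 → 3, so m(4) = 3.
Codeword c = [8, 2, 6, 3] ∈ F_13^4.


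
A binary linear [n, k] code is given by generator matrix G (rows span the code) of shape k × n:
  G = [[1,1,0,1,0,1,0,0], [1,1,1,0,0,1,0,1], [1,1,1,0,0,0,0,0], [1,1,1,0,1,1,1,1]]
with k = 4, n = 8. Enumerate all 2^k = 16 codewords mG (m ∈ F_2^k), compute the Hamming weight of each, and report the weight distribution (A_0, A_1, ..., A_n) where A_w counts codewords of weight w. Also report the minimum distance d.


Weight distribution: A_0 = 1, A_2 = 2, A_3 = 3, A_4 = 3, A_5 = 4, A_6 = 2, A_7 = 1. Minimum distance d = 2.

Enumerate all 2^4 = 16 messages m ∈ F_2^4.
For each, compute codeword c = mG in F_2^8, then tally its weight.
  m = 0000 → c = 00000000, weight = 0.
  m = 1000 → c = 11010100, weight = 4.
  m = 0100 → c = 11100101, weight = 5.
  m = 1100 → c = 00110001, weight = 3.
  m = 0010 → c = 11100000, weight = 3.
  m = 1010 → c = 00110100, weight = 3.
  m = 0110 → c = 00000101, weight = 2.
  m = 1110 → c = 11010001, weight = 4.
  m = 0001 → c = 11101111, weight = 7.
  m = 1001 → c = 00111011, weight = 5.
  m = 0101 → c = 00001010, weight = 2.
  m = 1101 → c = 11011110, weight = 6.
  m = 0011 → c = 00001111, weight = 4.
  m = 1011 → c = 11011011, weight = 6.
  m = 0111 → c = 11101010, weight = 5.
  m = 1111 → c = 00111110, weight = 5.
Tally weights:
  weight 0: 1 codewords.
  weight 2: 2 codewords.
  weight 3: 3 codewords.
  weight 4: 3 codewords.
  weight 5: 4 codewords.
  weight 6: 2 codewords.
  weight 7: 1 codewords.
Minimum distance d = smallest w > 0 with A_w > 0 = 2.
Sanity: Σ A_w = 16 = 2^4 = 16 ✓.


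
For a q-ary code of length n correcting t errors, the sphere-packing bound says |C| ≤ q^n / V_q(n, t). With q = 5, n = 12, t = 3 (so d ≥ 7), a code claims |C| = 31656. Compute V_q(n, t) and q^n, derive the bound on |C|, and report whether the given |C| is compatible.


V_q(n, t) = 15185, q^n = 244140625, Hamming bound = 16077, |C| = 31656 > bound (violated).

Step 1: Compute V_q(n, t) = Σ_{j=0}^3 C(n, j) (q−1)^j.
  j = 0: C(12,0)·(4)^0 = 1·1 = 1.
  j = 1: C(12,1)·(4)^1 = 12·4 = 48.
  j = 2: C(12,2)·(4)^2 = 66·16 = 1056.
  j = 3: C(12,3)·(4)^3 = 220·64 = 14080.
  V_q(n, t) = 1 + 48 + 1056 + 14080 = 15185.
Step 2: q^n = 5^12 = 244140625.
Step 3: Hamming bound ⌊q^n / V_q(n,t)⌋ = ⌊244140625/15185⌋ = 16077.
Step 4: Compare |C| = 31656 to 16077: violated.
The claimed |C| lies above the Hamming bound, so no 5-ary code of length 12 with d ≥ 7 can have 31656 codewords.


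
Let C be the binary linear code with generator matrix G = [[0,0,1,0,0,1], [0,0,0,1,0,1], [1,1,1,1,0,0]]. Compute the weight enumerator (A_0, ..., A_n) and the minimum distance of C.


Weight distribution: A_0 = 1, A_2 = 4, A_4 = 3. Minimum distance d = 2.

Enumerate all 2^3 = 8 messages m ∈ F_2^3.
For each, compute codeword c = mG in F_2^6, then tally its weight.
  m = 000 → c = 000000, weight = 0.
  m = 100 → c = 001001, weight = 2.
  m = 010 → c = 000101, weight = 2.
  m = 110 → c = 001100, weight = 2.
  m = 001 → c = 111100, weight = 4.
  m = 101 → c = 110101, weight = 4.
  m = 011 → c = 111001, weight = 4.
  m = 111 → c = 110000, weight = 2.
Tally weights:
  weight 0: 1 codewords.
  weight 2: 4 codewords.
  weight 4: 3 codewords.
Minimum distance d = smallest w > 0 with A_w > 0 = 2.
Sanity: Σ A_w = 8 = 2^3 = 8 ✓.


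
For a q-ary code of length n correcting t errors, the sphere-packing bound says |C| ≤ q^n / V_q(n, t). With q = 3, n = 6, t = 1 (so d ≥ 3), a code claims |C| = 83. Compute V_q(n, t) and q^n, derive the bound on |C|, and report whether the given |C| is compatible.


V_q(n, t) = 13, q^n = 729, Hamming bound = 56, |C| = 83 > bound (violated).

Step 1: Compute V_q(n, t) = Σ_{j=0}^1 C(n, j) (q−1)^j.
  j = 0: C(6,0)·(2)^0 = 1·1 = 1.
  j = 1: C(6,1)·(2)^1 = 6·2 = 12.
  V_q(n, t) = 1 + 12 = 13.
Step 2: q^n = 3^6 = 729.
Step 3: Hamming bound ⌊q^n / V_q(n,t)⌋ = ⌊729/13⌋ = 56.
Step 4: Compare |C| = 83 to 56: violated.
The claimed |C| lies above the Hamming bound, so no 3-ary code of length 6 with d ≥ 3 can have 83 codewords.


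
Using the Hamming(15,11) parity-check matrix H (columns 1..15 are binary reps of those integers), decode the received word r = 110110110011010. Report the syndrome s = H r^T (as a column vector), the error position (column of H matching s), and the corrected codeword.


s = (0, 1, 0, 0)^T, error position = 4, corrected codeword c = 110010110011010

Compute s = H r^T mod 2 one row at a time:
  s_1 = 1 + 0 + 0 + 1 + 1 + 0 + 1 + 0 = 4 ≡ 0 (mod 2).
  s_2 = 1 + 1 + 0 + 1 + 1 + 0 + 1 + 0 = 5 ≡ 1 (mod 2).
  s_3 = 1 + 0 + 0 + 1 + 0 + 1 + 1 + 0 = 4 ≡ 0 (mod 2).
  s_4 = 1 + 0 + 1 + 1 + 0 + 1 + 0 + 0 = 4 ≡ 0 (mod 2).
s = (0, 1, 0, 0)^T — this equals column 4 of H (binary 0100), so error is at position 4.
Correct: flip bit 4 of r = 110110110011010 to get c = 110010110011010.


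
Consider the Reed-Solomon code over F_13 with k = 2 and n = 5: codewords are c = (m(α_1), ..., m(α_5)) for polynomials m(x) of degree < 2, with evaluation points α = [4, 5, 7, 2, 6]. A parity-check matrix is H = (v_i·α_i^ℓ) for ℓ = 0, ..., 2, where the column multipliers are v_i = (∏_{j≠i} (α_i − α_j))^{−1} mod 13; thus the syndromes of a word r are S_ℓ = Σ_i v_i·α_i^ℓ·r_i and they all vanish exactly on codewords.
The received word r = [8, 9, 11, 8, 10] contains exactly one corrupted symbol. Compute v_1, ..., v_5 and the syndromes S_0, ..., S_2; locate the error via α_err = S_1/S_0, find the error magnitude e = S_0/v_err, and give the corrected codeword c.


S = (5, 10, 7), error at position 4, error magnitude e = 2, c = [8, 9, 11, 6, 10].

Step 1: column multipliers v_i = (∏_{j≠i}(α_i − α_j))^{−1} mod 13.
  i = 1 (α = 4): (4−5)(4−7)(4−2)(4−6) = (−1)·(−3)·2·(−2) = −12 ≡ 1, so v_1 = 1^{−1} = 1 (mod 13).
  i = 2 (α = 5): (5−4)(5−7)(5−2)(5−6) = 1·(−2)·3·(−1) = 6 ≡ 6, so v_2 = 6^{−1} = 11 (mod 13).
  i = 3 (α = 7): (7−4)(7−5)(7−2)(7−6) = 3·2·5·1 = 30 ≡ 4, so v_3 = 4^{−1} = 10 (mod 13).
  i = 4 (α = 2): (2−4)(2−5)(2−7)(2−6) = (−2)·(−3)·(−5)·(−4) = 120 ≡ 3, so v_4 = 3^{−1} = 9 (mod 13).
  i = 5 (α = 6): (6−4)(6−5)(6−7)(6−2) = 2·1·(−1)·4 = −8 ≡ 5, so v_5 = 5^{−1} = 8 (mod 13).
  v = [1, 11, 10, 9, 8].
Step 2: syndromes of r = [8, 9, 11, 8, 10] (all sums mod 13).
  S_0 = Σ v_i r_i = 1·8 + 11·9 + 10·11 + 9·8 + 8·10 = 369 ≡ 5.
  S_1 = Σ v_i α_i r_i = 1·4·8 + 11·5·9 + 10·7·11 + 9·2·8 + 8·6·10 = 1921 ≡ 10.
  α_i^2 mod 13 = [3, 12, 10, 4, 10].
  S_2 = Σ v_i α_i^2 r_i = 1·3·8 + 11·12·9 + 10·10·11 + 9·4·8 + 8·10·10 = 3400 ≡ 7.
  S = (5, 10, 7) ≠ 0, so r is not a codeword (an error is present).
Step 3: locate the error. For a single error e at position i, S_ℓ = v_i·e·α_i^ℓ, so α_err = S_1/S_0.
  S_0^{−1} = 5^{−1} = 8 (mod 13), so α_err = 10·8 = 80 ≡ 2 = α_4. Error position i = 4.
  Consistency check: S_2/S_1 = 7·4 = 28 ≡ 2 = α_err ✓ (single-error assumption holds).
Step 4: error magnitude e = S_0/v_4 = S_0·∏_{j≠4}(α_4 − α_j) = 5·3 = 15 ≡ 2 (mod 13).
Step 5: correct position 4: c_4 = r_4 − e = 8 − 2 ≡ 6 (mod 13). Hence c = [8, 9, 11, 6, 10].
  Check: interpolating c through the α_i gives m(x) = 4 + 1·x (degree < 2) with m(α_i) = c_i for every i, so c is indeed a codeword.


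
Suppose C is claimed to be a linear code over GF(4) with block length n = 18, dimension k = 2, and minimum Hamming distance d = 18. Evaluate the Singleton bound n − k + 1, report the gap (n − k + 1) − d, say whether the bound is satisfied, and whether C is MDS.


Singleton RHS = n − k + 1 = 17, slack = -1, bound violated (no such code; not MDS).

Singleton bound: d ≤ n − k + 1.
Here n = 18, k = 2, so n − k + 1 = 17.
Given d = 18, check d ≤ 17: NO.
Slack = (n − k + 1) − d = -1.
The slack is negative: d = 18 exceeds n − k + 1 = 17 by 1, so the Singleton bound is violated and no linear [18, 2, 18]_4 code can exist. In particular it is not MDS (MDS requires d = n − k + 1 exactly).
Description: the claimed parameters are [18, 2, 18]_4; such a code would be impossible (violates the Singleton bound).


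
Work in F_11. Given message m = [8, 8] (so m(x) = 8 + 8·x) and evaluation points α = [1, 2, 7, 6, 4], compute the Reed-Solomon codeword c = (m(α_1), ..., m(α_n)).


c = [5, 2, 9, 1, 7]

Message polynomial: m(x) = 8 + 8·x (mod 11).
For each evaluation point α_i, compute m(α_i) mod 11:
  α_1 = 1: Horner steps 8 → 5, so m(1) = 5.
  α_2 = 2: Horner steps 8 → 2, so m(2) = 2.
  α_3 = 7: Horner steps 8 → 9, so m(7) = 9.
  α_4 = 6: Horner steps 8 → 1, so m(6) = 1.
  α_5 = 4: Horner steps 8 → 7, so m(4) = 7.
Codeword c = [5, 2, 9, 1, 7] ∈ F_11^5.


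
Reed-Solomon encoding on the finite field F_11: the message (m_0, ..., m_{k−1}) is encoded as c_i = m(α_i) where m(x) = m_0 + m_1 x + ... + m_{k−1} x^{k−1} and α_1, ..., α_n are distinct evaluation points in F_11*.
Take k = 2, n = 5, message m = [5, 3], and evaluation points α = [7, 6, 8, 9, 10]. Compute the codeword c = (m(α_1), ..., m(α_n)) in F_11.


c = [4, 1, 7, 10, 2]

Message polynomial: m(x) = 5 + 3·x (mod 11).
For each evaluation point α_i, compute m(α_i) mod 11:
  α_1 = 7: Horner steps 3 → 4, so m(7) = 4.
  α_2 = 6: Horner steps 3 → 1, so m(6) = 1.
  α_3 = 8: Horner steps 3 → 7, so m(8) = 7.
  α_4 = 9: Horner steps 3 → 10, so m(9) = 10.
  α_5 = 10: Horner steps 3 → 2, so m(10) = 2.
Codeword c = [4, 1, 7, 10, 2] ∈ F_11^5.


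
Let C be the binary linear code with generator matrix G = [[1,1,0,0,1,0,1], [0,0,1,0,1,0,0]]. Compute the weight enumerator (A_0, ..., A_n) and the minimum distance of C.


Weight distribution: A_0 = 1, A_2 = 1, A_4 = 2. Minimum distance d = 2.

Enumerate all 2^2 = 4 messages m ∈ F_2^2.
For each, compute codeword c = mG in F_2^7, then tally its weight.
  m = 00 → c = 0000000, weight = 0.
  m = 10 → c = 1100101, weight = 4.
  m = 01 → c = 0010100, weight = 2.
  m = 11 → c = 1110001, weight = 4.
Tally weights:
  weight 0: 1 codewords.
  weight 2: 1 codewords.
  weight 4: 2 codewords.
Minimum distance d = smallest w > 0 with A_w > 0 = 2.
Sanity: Σ A_w = 4 = 2^2 = 4 ✓.


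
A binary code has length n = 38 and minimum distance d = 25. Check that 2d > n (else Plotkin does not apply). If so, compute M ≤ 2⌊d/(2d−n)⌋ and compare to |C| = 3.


Plotkin bound M ≤ 4; given |C| = 3 ≤ bound (satisfied).

Check applicability: 2d = 50, n = 38.
2d − n = 12 > 0, so Plotkin applies.
Compute d/(2d−n) = 25/12 ≈ 2.0833.
⌊d/(2d−n)⌋ = 2.
Plotkin bound: M ≤ 2·2 = 4.
Given |C| = 3, check: satisfied.
This |C| is below the Plotkin bound.


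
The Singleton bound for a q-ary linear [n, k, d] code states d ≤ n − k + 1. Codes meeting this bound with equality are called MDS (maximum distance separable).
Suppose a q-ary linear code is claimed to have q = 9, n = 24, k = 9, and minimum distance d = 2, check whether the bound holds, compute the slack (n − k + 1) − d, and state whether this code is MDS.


Singleton RHS = n − k + 1 = 16, slack = 14, bound satisfied, not MDS.

Singleton bound: d ≤ n − k + 1.
Here n = 24, k = 9, so n − k + 1 = 16.
Given d = 2, check d ≤ 16: YES.
Slack = (n − k + 1) − d = 14.
The code is NOT MDS (slack = 14 > 0).
Description: the claimed parameters are [24, 9, 2]_9; such a code would be non-MDS.


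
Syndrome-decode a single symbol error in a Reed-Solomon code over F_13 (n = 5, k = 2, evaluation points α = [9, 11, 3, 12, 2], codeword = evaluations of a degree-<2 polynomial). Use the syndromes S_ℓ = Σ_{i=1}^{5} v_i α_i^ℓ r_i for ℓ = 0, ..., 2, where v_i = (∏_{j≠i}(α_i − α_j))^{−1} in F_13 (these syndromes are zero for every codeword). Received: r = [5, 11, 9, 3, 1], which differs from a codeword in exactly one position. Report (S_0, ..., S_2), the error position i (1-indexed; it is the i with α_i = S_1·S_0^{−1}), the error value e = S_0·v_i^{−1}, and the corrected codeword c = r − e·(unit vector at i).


S = (10, 6, 1), error at position 2, error magnitude e = 3, c = [5, 8, 9, 3, 1].

Step 1: column multipliers v_i = (∏_{j≠i}(α_i − α_j))^{−1} mod 13.
  i = 1 (α = 9): (9−11)(9−3)(9−12)(9−2) = (−2)·6·(−3)·7 = 252 ≡ 5, so v_1 = 5^{−1} = 8 (mod 13).
  i = 2 (α = 11): (11−9)(11−3)(11−12)(11−2) = 2·8·(−1)·9 = −144 ≡ 12, so v_2 = 12^{−1} = 12 (mod 13).
  i = 3 (α = 3): (3−9)(3−11)(3−12)(3−2) = (−6)·(−8)·(−9)·1 = −432 ≡ 10, so v_3 = 10^{−1} = 4 (mod 13).
  i = 4 (α = 12): (12−9)(12−11)(12−3)(12−2) = 3·1·9·10 = 270 ≡ 10, so v_4 = 10^{−1} = 4 (mod 13).
  i = 5 (α = 2): (2−9)(2−11)(2−3)(2−12) = (−7)·(−9)·(−1)·(−10) = 630 ≡ 6, so v_5 = 6^{−1} = 11 (mod 13).
  v = [8, 12, 4, 4, 11].
Step 2: syndromes of r = [5, 11, 9, 3, 1] (all sums mod 13).
  S_0 = Σ v_i r_i = 8·5 + 12·11 + 4·9 + 4·3 + 11·1 = 231 ≡ 10.
  S_1 = Σ v_i α_i r_i = 8·9·5 + 12·11·11 + 4·3·9 + 4·12·3 + 11·2·1 = 2086 ≡ 6.
  α_i^2 mod 13 = [3, 4, 9, 1, 4].
  S_2 = Σ v_i α_i^2 r_i = 8·3·5 + 12·4·11 + 4·9·9 + 4·1·3 + 11·4·1 = 1028 ≡ 1.
  S = (10, 6, 1) ≠ 0, so r is not a codeword (an error is present).
Step 3: locate the error. For a single error e at position i, S_ℓ = v_i·e·α_i^ℓ, so α_err = S_1/S_0.
  S_0^{−1} = 10^{−1} = 4 (mod 13), so α_err = 6·4 = 24 ≡ 11 = α_2. Error position i = 2.
  Consistency check: S_2/S_1 = 1·11 = 11 ≡ 11 = α_err ✓ (single-error assumption holds).
Step 4: error magnitude e = S_0/v_2 = S_0·∏_{j≠2}(α_2 − α_j) = 10·12 = 120 ≡ 3 (mod 13).
Step 5: correct position 2: c_2 = r_2 − e = 11 − 3 ≡ 8 (mod 13). Hence c = [5, 8, 9, 3, 1].
  Check: interpolating c through the α_i gives m(x) = 11 + 8·x (degree < 2) with m(α_i) = c_i for every i, so c is indeed a codeword.


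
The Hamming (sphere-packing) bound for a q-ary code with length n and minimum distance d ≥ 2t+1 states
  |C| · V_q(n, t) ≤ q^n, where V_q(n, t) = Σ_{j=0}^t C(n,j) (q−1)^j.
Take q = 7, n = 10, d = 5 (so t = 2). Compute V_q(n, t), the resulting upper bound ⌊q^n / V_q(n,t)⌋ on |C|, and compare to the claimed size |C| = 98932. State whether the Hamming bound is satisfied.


V_q(n, t) = 1681, q^n = 282475249, Hamming bound = 168040, |C| = 98932 ≤ bound (satisfied).

Step 1: Compute V_q(n, t) = Σ_{j=0}^2 C(n, j) (q−1)^j.
  j = 0: C(10,0)·(6)^0 = 1·1 = 1.
  j = 1: C(10,1)·(6)^1 = 10·6 = 60.
  j = 2: C(10,2)·(6)^2 = 45·36 = 1620.
  V_q(n, t) = 1 + 60 + 1620 = 1681.
Step 2: q^n = 7^10 = 282475249.
Step 3: Hamming bound ⌊q^n / V_q(n,t)⌋ = ⌊282475249/1681⌋ = 168040.
Step 4: Compare |C| = 98932 to 168040: satisfied.
The claimed |C| lies below the Hamming bound.


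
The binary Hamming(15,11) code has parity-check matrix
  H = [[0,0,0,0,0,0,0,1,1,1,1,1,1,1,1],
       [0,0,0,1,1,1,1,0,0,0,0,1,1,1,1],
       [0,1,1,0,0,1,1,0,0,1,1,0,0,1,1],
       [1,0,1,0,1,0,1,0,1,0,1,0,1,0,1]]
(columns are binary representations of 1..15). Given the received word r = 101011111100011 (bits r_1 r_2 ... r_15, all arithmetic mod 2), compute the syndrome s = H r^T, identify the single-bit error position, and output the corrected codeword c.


s = (1, 1, 0, 0)^T, error position = 12, corrected codeword c = 101011111101011

Compute s = H r^T mod 2 one row at a time:
  s_1 = 1 + 1 + 1 + 0 + 0 + 0 + 1 + 1 = 5 ≡ 1 (mod 2).
  s_2 = 0 + 1 + 1 + 1 + 0 + 0 + 1 + 1 = 5 ≡ 1 (mod 2).
  s_3 = 0 + 1 + 1 + 1 + 1 + 0 + 1 + 1 = 6 ≡ 0 (mod 2).
  s_4 = 1 + 1 + 1 + 1 + 1 + 0 + 0 + 1 = 6 ≡ 0 (mod 2).
s = (1, 1, 0, 0)^T — this equals column 12 of H (binary 1100), so error is at position 12.
Correct: flip bit 12 of r = 101011111100011 to get c = 101011111101011.


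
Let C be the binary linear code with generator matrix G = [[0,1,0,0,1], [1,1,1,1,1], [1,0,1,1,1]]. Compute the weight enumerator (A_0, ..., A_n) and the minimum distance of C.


Weight distribution: A_0 = 1, A_1 = 2, A_2 = 1, A_3 = 1, A_4 = 2, A_5 = 1. Minimum distance d = 1.

Enumerate all 2^3 = 8 messages m ∈ F_2^3.
For each, compute codeword c = mG in F_2^5, then tally its weight.
  m = 000 → c = 00000, weight = 0.
  m = 100 → c = 01001, weight = 2.
  m = 010 → c = 11111, weight = 5.
  m = 110 → c = 10110, weight = 3.
  m = 001 → c = 10111, weight = 4.
  m = 101 → c = 11110, weight = 4.
  m = 011 → c = 01000, weight = 1.
  m = 111 → c = 00001, weight = 1.
Tally weights:
  weight 0: 1 codewords.
  weight 1: 2 codewords.
  weight 2: 1 codewords.
  weight 3: 1 codewords.
  weight 4: 2 codewords.
  weight 5: 1 codewords.
Minimum distance d = smallest w > 0 with A_w > 0 = 1.
Sanity: Σ A_w = 8 = 2^3 = 8 ✓.


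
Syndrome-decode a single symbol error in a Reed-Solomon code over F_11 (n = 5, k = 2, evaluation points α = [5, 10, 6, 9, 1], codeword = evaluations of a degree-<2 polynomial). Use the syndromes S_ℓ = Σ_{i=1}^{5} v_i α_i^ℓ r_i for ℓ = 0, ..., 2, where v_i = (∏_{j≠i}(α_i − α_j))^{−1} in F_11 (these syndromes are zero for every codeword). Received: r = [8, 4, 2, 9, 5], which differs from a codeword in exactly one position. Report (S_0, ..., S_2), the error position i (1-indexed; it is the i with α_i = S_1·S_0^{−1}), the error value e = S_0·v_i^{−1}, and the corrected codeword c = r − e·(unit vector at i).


S = (7, 2, 10), error at position 1, error magnitude e = 1, c = [7, 4, 2, 9, 5].

Step 1: column multipliers v_i = (∏_{j≠i}(α_i − α_j))^{−1} mod 11.
  i = 1 (α = 5): (5−10)(5−6)(5−9)(5−1) = (−5)·(−1)·(−4)·4 = −80 ≡ 8, so v_1 = 8^{−1} = 7 (mod 11).
  i = 2 (α = 10): (10−5)(10−6)(10−9)(10−1) = 5·4·1·9 = 180 ≡ 4, so v_2 = 4^{−1} = 3 (mod 11).
  i = 3 (α = 6): (6−5)(6−10)(6−9)(6−1) = 1·(−4)·(−3)·5 = 60 ≡ 5, so v_3 = 5^{−1} = 9 (mod 11).
  i = 4 (α = 9): (9−5)(9−10)(9−6)(9−1) = 4·(−1)·3·8 = −96 ≡ 3, so v_4 = 3^{−1} = 4 (mod 11).
  i = 5 (α = 1): (1−5)(1−10)(1−6)(1−9) = (−4)·(−9)·(−5)·(−8) = 1440 ≡ 10, so v_5 = 10^{−1} = 10 (mod 11).
  v = [7, 3, 9, 4, 10].
Step 2: syndromes of r = [8, 4, 2, 9, 5] (all sums mod 11).
  S_0 = Σ v_i r_i = 7·8 + 3·4 + 9·2 + 4·9 + 10·5 = 172 ≡ 7.
  S_1 = Σ v_i α_i r_i = 7·5·8 + 3·10·4 + 9·6·2 + 4·9·9 + 10·1·5 = 882 ≡ 2.
  α_i^2 mod 11 = [3, 1, 3, 4, 1].
  S_2 = Σ v_i α_i^2 r_i = 7·3·8 + 3·1·4 + 9·3·2 + 4·4·9 + 10·1·5 = 428 ≡ 10.
  S = (7, 2, 10) ≠ 0, so r is not a codeword (an error is present).
Step 3: locate the error. For a single error e at position i, S_ℓ = v_i·e·α_i^ℓ, so α_err = S_1/S_0.
  S_0^{−1} = 7^{−1} = 8 (mod 11), so α_err = 2·8 = 16 ≡ 5 = α_1. Error position i = 1.
  Consistency check: S_2/S_1 = 10·6 = 60 ≡ 5 = α_err ✓ (single-error assumption holds).
Step 4: error magnitude e = S_0/v_1 = S_0·∏_{j≠1}(α_1 − α_j) = 7·8 = 56 ≡ 1 (mod 11).
Step 5: correct position 1: c_1 = r_1 − e = 8 − 1 ≡ 7 (mod 11). Hence c = [7, 4, 2, 9, 5].
  Check: interpolating c through the α_i gives m(x) = 10 + 6·x (degree < 2) with m(α_i) = c_i for every i, so c is indeed a codeword.


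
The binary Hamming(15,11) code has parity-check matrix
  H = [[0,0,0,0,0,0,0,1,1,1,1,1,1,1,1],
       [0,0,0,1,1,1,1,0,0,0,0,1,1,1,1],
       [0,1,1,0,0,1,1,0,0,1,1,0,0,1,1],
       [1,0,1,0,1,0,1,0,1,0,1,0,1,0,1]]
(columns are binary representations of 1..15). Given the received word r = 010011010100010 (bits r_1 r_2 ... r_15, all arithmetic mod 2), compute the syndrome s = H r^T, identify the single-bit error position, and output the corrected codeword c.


s = (1, 1, 0, 1)^T, error position = 13, corrected codeword c = 010011010100110

Compute s = H r^T mod 2 one row at a time:
  s_1 = 1 + 0 + 1 + 0 + 0 + 0 + 1 + 0 = 3 ≡ 1 (mod 2).
  s_2 = 0 + 1 + 1 + 0 + 0 + 0 + 1 + 0 = 3 ≡ 1 (mod 2).
  s_3 = 1 + 0 + 1 + 0 + 1 + 0 + 1 + 0 = 4 ≡ 0 (mod 2).
  s_4 = 0 + 0 + 1 + 0 + 0 + 0 + 0 + 0 = 1 ≡ 1 (mod 2).
s = (1, 1, 0, 1)^T — this equals column 13 of H (binary 1101), so error is at position 13.
Correct: flip bit 13 of r = 010011010100010 to get c = 010011010100110.


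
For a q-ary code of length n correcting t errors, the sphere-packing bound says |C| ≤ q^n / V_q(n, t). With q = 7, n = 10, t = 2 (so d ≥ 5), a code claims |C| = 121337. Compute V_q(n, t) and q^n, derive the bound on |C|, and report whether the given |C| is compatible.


V_q(n, t) = 1681, q^n = 282475249, Hamming bound = 168040, |C| = 121337 ≤ bound (satisfied).

Step 1: Compute V_q(n, t) = Σ_{j=0}^2 C(n, j) (q−1)^j.
  j = 0: C(10,0)·(6)^0 = 1·1 = 1.
  j = 1: C(10,1)·(6)^1 = 10·6 = 60.
  j = 2: C(10,2)·(6)^2 = 45·36 = 1620.
  V_q(n, t) = 1 + 60 + 1620 = 1681.
Step 2: q^n = 7^10 = 282475249.
Step 3: Hamming bound ⌊q^n / V_q(n,t)⌋ = ⌊282475249/1681⌋ = 168040.
Step 4: Compare |C| = 121337 to 168040: satisfied.
The claimed |C| lies below the Hamming bound.


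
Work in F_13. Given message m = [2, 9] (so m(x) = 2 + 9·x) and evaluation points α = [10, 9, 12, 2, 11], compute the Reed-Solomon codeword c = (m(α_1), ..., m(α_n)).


c = [1, 5, 6, 7, 10]

Message polynomial: m(x) = 2 + 9·x (mod 13).
For each evaluation point α_i, compute m(α_i) mod 13:
  α_1 = 10: Horner steps 9 → 1, so m(10) = 1.
  α_2 = 9: Horner steps 9 → 5, so m(9) = 5.
  α_3 = 12: Horner steps 9 → 6, so m(12) = 6.
  α_4 = 2: Horner steps 9 → 7, so m(2) = 7.
  α_5 = 11: Horner steps 9 → 10, so m(11) = 10.
Codeword c = [1, 5, 6, 7, 10] ∈ F_13^5.


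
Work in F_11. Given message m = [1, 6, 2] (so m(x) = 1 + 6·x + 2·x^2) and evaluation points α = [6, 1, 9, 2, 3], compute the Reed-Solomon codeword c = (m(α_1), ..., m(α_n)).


c = [10, 9, 8, 10, 4]

Message polynomial: m(x) = 1 + 6·x + 2·x^2 (mod 11).
For each evaluation point α_i, compute m(α_i) mod 11:
  α_1 = 6: Horner steps 2 → 7 → 10, so m(6) = 10.
  α_2 = 1: Horner steps 2 → 8 → 9, so m(1) = 9.
  α_3 = 9: Horner steps 2 → 2 → 8, so m(9) = 8.
  α_4 = 2: Horner steps 2 → 10 → 10, so m(2) = 10.
  α_5 = 3: Horner steps 2 → 1 → 4, so m(3) = 4.
Codeword c = [10, 9, 8, 10, 4] ∈ F_11^5.


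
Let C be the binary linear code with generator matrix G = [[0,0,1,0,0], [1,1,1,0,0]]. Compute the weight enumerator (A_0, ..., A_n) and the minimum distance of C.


Weight distribution: A_0 = 1, A_1 = 1, A_2 = 1, A_3 = 1. Minimum distance d = 1.

Enumerate all 2^2 = 4 messages m ∈ F_2^2.
For each, compute codeword c = mG in F_2^5, then tally its weight.
  m = 00 → c = 00000, weight = 0.
  m = 10 → c = 00100, weight = 1.
  m = 01 → c = 11100, weight = 3.
  m = 11 → c = 11000, weight = 2.
Tally weights:
  weight 0: 1 codewords.
  weight 1: 1 codewords.
  weight 2: 1 codewords.
  weight 3: 1 codewords.
Minimum distance d = smallest w > 0 with A_w > 0 = 1.
Sanity: Σ A_w = 4 = 2^2 = 4 ✓.


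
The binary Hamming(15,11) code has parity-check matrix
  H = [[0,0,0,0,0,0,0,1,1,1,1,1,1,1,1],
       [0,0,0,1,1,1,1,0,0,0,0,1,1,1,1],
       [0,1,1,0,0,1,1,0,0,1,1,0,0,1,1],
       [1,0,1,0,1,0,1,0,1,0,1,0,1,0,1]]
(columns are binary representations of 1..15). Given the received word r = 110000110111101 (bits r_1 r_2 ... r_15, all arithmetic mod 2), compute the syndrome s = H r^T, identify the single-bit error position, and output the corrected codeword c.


s = (0, 0, 1, 1)^T, error position = 3, corrected codeword c = 111000110111101

Compute s = H r^T mod 2 one row at a time:
  s_1 = 1 + 0 + 1 + 1 + 1 + 1 + 0 + 1 = 6 ≡ 0 (mod 2).
  s_2 = 0 + 0 + 0 + 1 + 1 + 1 + 0 + 1 = 4 ≡ 0 (mod 2).
  s_3 = 1 + 0 + 0 + 1 + 1 + 1 + 0 + 1 = 5 ≡ 1 (mod 2).
  s_4 = 1 + 0 + 0 + 1 + 0 + 1 + 1 + 1 = 5 ≡ 1 (mod 2).
s = (0, 0, 1, 1)^T — this equals column 3 of H (binary 0011), so error is at position 3.
Correct: flip bit 3 of r = 110000110111101 to get c = 111000110111101.


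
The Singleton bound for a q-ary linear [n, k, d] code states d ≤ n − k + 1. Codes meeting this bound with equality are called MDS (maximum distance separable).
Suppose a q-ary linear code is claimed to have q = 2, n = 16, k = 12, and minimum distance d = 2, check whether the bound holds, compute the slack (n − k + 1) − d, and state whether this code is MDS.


Singleton RHS = n − k + 1 = 5, slack = 3, bound satisfied, not MDS.

Singleton bound: d ≤ n − k + 1.
Here n = 16, k = 12, so n − k + 1 = 5.
Given d = 2, check d ≤ 5: YES.
Slack = (n − k + 1) − d = 3.
The code is NOT MDS (slack = 3 > 0).
Description: the claimed parameters are [16, 12, 2]_2; such a code would be non-MDS.


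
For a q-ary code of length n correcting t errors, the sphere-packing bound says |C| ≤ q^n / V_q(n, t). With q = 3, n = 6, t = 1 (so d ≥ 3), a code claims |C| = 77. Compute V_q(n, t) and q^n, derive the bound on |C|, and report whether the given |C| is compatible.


V_q(n, t) = 13, q^n = 729, Hamming bound = 56, |C| = 77 > bound (violated).

Step 1: Compute V_q(n, t) = Σ_{j=0}^1 C(n, j) (q−1)^j.
  j = 0: C(6,0)·(2)^0 = 1·1 = 1.
  j = 1: C(6,1)·(2)^1 = 6·2 = 12.
  V_q(n, t) = 1 + 12 = 13.
Step 2: q^n = 3^6 = 729.
Step 3: Hamming bound ⌊q^n / V_q(n,t)⌋ = ⌊729/13⌋ = 56.
Step 4: Compare |C| = 77 to 56: violated.
The claimed |C| lies above the Hamming bound, so no 3-ary code of length 6 with d ≥ 3 can have 77 codewords.


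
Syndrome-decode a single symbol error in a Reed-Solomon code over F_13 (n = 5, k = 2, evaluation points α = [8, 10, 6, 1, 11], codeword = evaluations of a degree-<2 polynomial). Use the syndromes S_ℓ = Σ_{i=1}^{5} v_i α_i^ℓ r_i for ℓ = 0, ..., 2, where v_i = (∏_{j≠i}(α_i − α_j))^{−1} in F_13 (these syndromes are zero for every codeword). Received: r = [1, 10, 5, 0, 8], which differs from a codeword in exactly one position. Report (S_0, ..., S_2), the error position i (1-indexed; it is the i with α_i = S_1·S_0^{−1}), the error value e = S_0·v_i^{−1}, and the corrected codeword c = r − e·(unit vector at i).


S = (6, 6, 6), error at position 4, error magnitude e = 11, c = [1, 10, 5, 2, 8].

Step 1: column multipliers v_i = (∏_{j≠i}(α_i − α_j))^{−1} mod 13.
  i = 1 (α = 8): (8−10)(8−6)(8−1)(8−11) = (−2)·2·7·(−3) = 84 ≡ 6, so v_1 = 6^{−1} = 11 (mod 13).
  i = 2 (α = 10): (10−8)(10−6)(10−1)(10−11) = 2·4·9·(−1) = −72 ≡ 6, so v_2 = 6^{−1} = 11 (mod 13).
  i = 3 (α = 6): (6−8)(6−10)(6−1)(6−11) = (−2)·(−4)·5·(−5) = −200 ≡ 8, so v_3 = 8^{−1} = 5 (mod 13).
  i = 4 (α = 1): (1−8)(1−10)(1−6)(1−11) = (−7)·(−9)·(−5)·(−10) = 3150 ≡ 4, so v_4 = 4^{−1} = 10 (mod 13).
  i = 5 (α = 11): (11−8)(11−10)(11−6)(11−1) = 3·1·5·10 = 150 ≡ 7, so v_5 = 7^{−1} = 2 (mod 13).
  v = [11, 11, 5, 10, 2].
Step 2: syndromes of r = [1, 10, 5, 0, 8] (all sums mod 13).
  S_0 = Σ v_i r_i = 11·1 + 11·10 + 5·5 + 10·0 + 2·8 = 162 ≡ 6.
  S_1 = Σ v_i α_i r_i = 11·8·1 + 11·10·10 + 5·6·5 + 10·1·0 + 2·11·8 = 1514 ≡ 6.
  α_i^2 mod 13 = [12, 9, 10, 1, 4].
  S_2 = Σ v_i α_i^2 r_i = 11·12·1 + 11·9·10 + 5·10·5 + 10·1·0 + 2·4·8 = 1436 ≡ 6.
  S = (6, 6, 6) ≠ 0, so r is not a codeword (an error is present).
Step 3: locate the error. For a single error e at position i, S_ℓ = v_i·e·α_i^ℓ, so α_err = S_1/S_0.
  S_0^{−1} = 6^{−1} = 11 (mod 13), so α_err = 6·11 = 66 ≡ 1 = α_4. Error position i = 4.
  Consistency check: S_2/S_1 = 6·11 = 66 ≡ 1 = α_err ✓ (single-error assumption holds).
Step 4: error magnitude e = S_0/v_4 = S_0·∏_{j≠4}(α_4 − α_j) = 6·4 = 24 ≡ 11 (mod 13).
Step 5: correct position 4: c_4 = r_4 − e = 0 − 11 ≡ 2 (mod 13). Hence c = [1, 10, 5, 2, 8].
  Check: interpolating c through the α_i gives m(x) = 4 + 11·x (degree < 2) with m(α_i) = c_i for every i, so c is indeed a codeword.


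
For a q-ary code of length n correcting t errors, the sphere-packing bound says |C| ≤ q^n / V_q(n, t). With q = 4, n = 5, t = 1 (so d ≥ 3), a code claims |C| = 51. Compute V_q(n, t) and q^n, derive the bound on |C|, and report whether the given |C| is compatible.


V_q(n, t) = 16, q^n = 1024, Hamming bound = 64, |C| = 51 ≤ bound (satisfied).

Step 1: Compute V_q(n, t) = Σ_{j=0}^1 C(n, j) (q−1)^j.
  j = 0: C(5,0)·(3)^0 = 1·1 = 1.
  j = 1: C(5,1)·(3)^1 = 5·3 = 15.
  V_q(n, t) = 1 + 15 = 16.
Step 2: q^n = 4^5 = 1024.
Step 3: Hamming bound ⌊q^n / V_q(n,t)⌋ = ⌊1024/16⌋ = 64.
Step 4: Compare |C| = 51 to 64: satisfied.
The claimed |C| lies below the Hamming bound.


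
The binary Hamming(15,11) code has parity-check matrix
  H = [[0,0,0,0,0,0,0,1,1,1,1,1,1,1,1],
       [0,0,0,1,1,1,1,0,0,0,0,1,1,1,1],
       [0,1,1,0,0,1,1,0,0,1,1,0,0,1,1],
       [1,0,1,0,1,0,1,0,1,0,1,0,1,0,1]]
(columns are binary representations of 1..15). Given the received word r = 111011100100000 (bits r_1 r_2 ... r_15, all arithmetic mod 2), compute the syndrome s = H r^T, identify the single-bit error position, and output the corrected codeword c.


s = (1, 1, 1, 0)^T, error position = 14, corrected codeword c = 111011100100010

Compute s = H r^T mod 2 one row at a time:
  s_1 = 0 + 0 + 1 + 0 + 0 + 0 + 0 + 0 = 1 ≡ 1 (mod 2).
  s_2 = 0 + 1 + 1 + 1 + 0 + 0 + 0 + 0 = 3 ≡ 1 (mod 2).
  s_3 = 1 + 1 + 1 + 1 + 1 + 0 + 0 + 0 = 5 ≡ 1 (mod 2).
  s_4 = 1 + 1 + 1 + 1 + 0 + 0 + 0 + 0 = 4 ≡ 0 (mod 2).
s = (1, 1, 1, 0)^T — this equals column 14 of H (binary 1110), so error is at position 14.
Correct: flip bit 14 of r = 111011100100000 to get c = 111011100100010.


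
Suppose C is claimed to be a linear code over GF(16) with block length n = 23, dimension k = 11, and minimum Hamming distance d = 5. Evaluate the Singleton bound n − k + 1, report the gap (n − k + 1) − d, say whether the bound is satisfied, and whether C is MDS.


Singleton RHS = n − k + 1 = 13, slack = 8, bound satisfied, not MDS.

Singleton bound: d ≤ n − k + 1.
Here n = 23, k = 11, so n − k + 1 = 13.
Given d = 5, check d ≤ 13: YES.
Slack = (n − k + 1) − d = 8.
The code is NOT MDS (slack = 8 > 0).
Description: the claimed parameters are [23, 11, 5]_16; such a code would be non-MDS.


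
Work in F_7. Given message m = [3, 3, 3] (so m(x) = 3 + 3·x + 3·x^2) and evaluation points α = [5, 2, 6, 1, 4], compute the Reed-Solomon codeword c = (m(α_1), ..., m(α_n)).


c = [2, 0, 3, 2, 0]

Message polynomial: m(x) = 3 + 3·x + 3·x^2 (mod 7).
For each evaluation point α_i, compute m(α_i) mod 7:
  α_1 = 5: Horner steps 3 → 4 → 2, so m(5) = 2.
  α_2 = 2: Horner steps 3 → 2 → 0, so m(2) = 0.
  α_3 = 6: Horner steps 3 → 0 → 3, so m(6) = 3.
  α_4 = 1: Horner steps 3 → 6 → 2, so m(1) = 2.
  α_5 = 4: Horner steps 3 → 1 → 0, so m(4) = 0.
Codeword c = [2, 0, 3, 2, 0] ∈ F_7^5.


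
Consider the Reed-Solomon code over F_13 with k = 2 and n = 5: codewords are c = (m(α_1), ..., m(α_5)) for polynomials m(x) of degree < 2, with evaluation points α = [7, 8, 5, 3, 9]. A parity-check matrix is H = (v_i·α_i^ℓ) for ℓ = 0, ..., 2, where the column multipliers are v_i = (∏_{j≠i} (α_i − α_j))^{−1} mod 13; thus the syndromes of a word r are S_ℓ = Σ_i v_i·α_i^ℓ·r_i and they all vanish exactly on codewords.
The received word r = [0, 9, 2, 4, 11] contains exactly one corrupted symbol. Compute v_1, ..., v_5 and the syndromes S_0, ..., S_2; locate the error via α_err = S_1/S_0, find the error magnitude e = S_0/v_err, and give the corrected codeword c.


S = (8, 12, 5), error at position 2, error magnitude e = 10, c = [0, 12, 2, 4, 11].

Step 1: column multipliers v_i = (∏_{j≠i}(α_i − α_j))^{−1} mod 13.
  i = 1 (α = 7): (7−8)(7−5)(7−3)(7−9) = (−1)·2·4·(−2) = 16 ≡ 3, so v_1 = 3^{−1} = 9 (mod 13).
  i = 2 (α = 8): (8−7)(8−5)(8−3)(8−9) = 1·3·5·(−1) = −15 ≡ 11, so v_2 = 11^{−1} = 6 (mod 13).
  i = 3 (α = 5): (5−7)(5−8)(5−3)(5−9) = (−2)·(−3)·2·(−4) = −48 ≡ 4, so v_3 = 4^{−1} = 10 (mod 13).
  i = 4 (α = 3): (3−7)(3−8)(3−5)(3−9) = (−4)·(−5)·(−2)·(−6) = 240 ≡ 6, so v_4 = 6^{−1} = 11 (mod 13).
  i = 5 (α = 9): (9−7)(9−8)(9−5)(9−3) = 2·1·4·6 = 48 ≡ 9, so v_5 = 9^{−1} = 3 (mod 13).
  v = [9, 6, 10, 11, 3].
Step 2: syndromes of r = [0, 9, 2, 4, 11] (all sums mod 13).
  S_0 = Σ v_i r_i = 9·0 + 6·9 + 10·2 + 11·4 + 3·11 = 151 ≡ 8.
  S_1 = Σ v_i α_i r_i = 9·7·0 + 6·8·9 + 10·5·2 + 11·3·4 + 3·9·11 = 961 ≡ 12.
  α_i^2 mod 13 = [10, 12, 12, 9, 3].
  S_2 = Σ v_i α_i^2 r_i = 9·10·0 + 6·12·9 + 10·12·2 + 11·9·4 + 3·3·11 = 1383 ≡ 5.
  S = (8, 12, 5) ≠ 0, so r is not a codeword (an error is present).
Step 3: locate the error. For a single error e at position i, S_ℓ = v_i·e·α_i^ℓ, so α_err = S_1/S_0.
  S_0^{−1} = 8^{−1} = 5 (mod 13), so α_err = 12·5 = 60 ≡ 8 = α_2. Error position i = 2.
  Consistency check: S_2/S_1 = 5·12 = 60 ≡ 8 = α_err ✓ (single-error assumption holds).
Step 4: error magnitude e = S_0/v_2 = S_0·∏_{j≠2}(α_2 − α_j) = 8·11 = 88 ≡ 10 (mod 13).
Step 5: correct position 2: c_2 = r_2 − e = 9 − 10 ≡ 12 (mod 13). Hence c = [0, 12, 2, 4, 11].
  Check: interpolating c through the α_i gives m(x) = 7 + 12·x (degree < 2) with m(α_i) = c_i for every i, so c is indeed a codeword.


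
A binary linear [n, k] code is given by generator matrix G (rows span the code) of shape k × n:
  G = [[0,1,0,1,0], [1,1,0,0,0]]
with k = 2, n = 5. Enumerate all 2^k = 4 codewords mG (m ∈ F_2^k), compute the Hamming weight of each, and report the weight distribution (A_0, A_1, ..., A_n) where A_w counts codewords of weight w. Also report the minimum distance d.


Weight distribution: A_0 = 1, A_2 = 3. Minimum distance d = 2.

Enumerate all 2^2 = 4 messages m ∈ F_2^2.
For each, compute codeword c = mG in F_2^5, then tally its weight.
  m = 00 → c = 00000, weight = 0.
  m = 10 → c = 01010, weight = 2.
  m = 01 → c = 11000, weight = 2.
  m = 11 → c = 10010, weight = 2.
Tally weights:
  weight 0: 1 codewords.
  weight 2: 3 codewords.
Minimum distance d = smallest w > 0 with A_w > 0 = 2.
Sanity: Σ A_w = 4 = 2^2 = 4 ✓.


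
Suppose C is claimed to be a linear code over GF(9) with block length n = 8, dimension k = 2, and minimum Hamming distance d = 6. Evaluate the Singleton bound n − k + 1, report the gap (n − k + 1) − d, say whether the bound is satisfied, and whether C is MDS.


Singleton RHS = n − k + 1 = 7, slack = 1, bound satisfied, not MDS.

Singleton bound: d ≤ n − k + 1.
Here n = 8, k = 2, so n − k + 1 = 7.
Given d = 6, check d ≤ 7: YES.
Slack = (n − k + 1) − d = 1.
The code is NOT MDS (slack = 1 > 0).
Description: the claimed parameters are [8, 2, 6]_9; such a code would be non-MDS.


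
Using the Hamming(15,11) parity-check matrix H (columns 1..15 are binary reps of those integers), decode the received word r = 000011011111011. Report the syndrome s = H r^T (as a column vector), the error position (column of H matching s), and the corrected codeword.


s = (1, 1, 1, 0)^T, error position = 14, corrected codeword c = 000011011111001

Compute s = H r^T mod 2 one row at a time:
  s_1 = 1 + 1 + 1 + 1 + 1 + 0 + 1 + 1 = 7 ≡ 1 (mod 2).
  s_2 = 0 + 1 + 1 + 0 + 1 + 0 + 1 + 1 = 5 ≡ 1 (mod 2).
  s_3 = 0 + 0 + 1 + 0 + 1 + 1 + 1 + 1 = 5 ≡ 1 (mod 2).
  s_4 = 0 + 0 + 1 + 0 + 1 + 1 + 0 + 1 = 4 ≡ 0 (mod 2).
s = (1, 1, 1, 0)^T — this equals column 14 of H (binary 1110), so error is at position 14.
Correct: flip bit 14 of r = 000011011111011 to get c = 000011011111001.


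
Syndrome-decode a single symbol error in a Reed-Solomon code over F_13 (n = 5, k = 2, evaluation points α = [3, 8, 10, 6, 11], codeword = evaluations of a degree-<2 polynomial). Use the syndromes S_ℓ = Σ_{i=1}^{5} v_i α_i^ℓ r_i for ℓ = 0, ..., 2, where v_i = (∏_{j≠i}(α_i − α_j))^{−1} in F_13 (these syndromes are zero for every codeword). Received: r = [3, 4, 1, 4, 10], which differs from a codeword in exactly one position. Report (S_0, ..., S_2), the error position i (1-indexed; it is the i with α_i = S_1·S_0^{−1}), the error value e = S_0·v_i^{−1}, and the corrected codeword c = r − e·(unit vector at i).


S = (1, 8, 12), error at position 2, error magnitude e = 8, c = [3, 9, 1, 4, 10].

Step 1: column multipliers v_i = (∏_{j≠i}(α_i − α_j))^{−1} mod 13.
  i = 1 (α = 3): (3−8)(3−10)(3−6)(3−11) = (−5)·(−7)·(−3)·(−8) = 840 ≡ 8, so v_1 = 8^{−1} = 5 (mod 13).
  i = 2 (α = 8): (8−3)(8−10)(8−6)(8−11) = 5·(−2)·2·(−3) = 60 ≡ 8, so v_2 = 8^{−1} = 5 (mod 13).
  i = 3 (α = 10): (10−3)(10−8)(10−6)(10−11) = 7·2·4·(−1) = −56 ≡ 9, so v_3 = 9^{−1} = 3 (mod 13).
  i = 4 (α = 6): (6−3)(6−8)(6−10)(6−11) = 3·(−2)·(−4)·(−5) = −120 ≡ 10, so v_4 = 10^{−1} = 4 (mod 13).
  i = 5 (α = 11): (11−3)(11−8)(11−10)(11−6) = 8·3·1·5 = 120 ≡ 3, so v_5 = 3^{−1} = 9 (mod 13).
  v = [5, 5, 3, 4, 9].
Step 2: syndromes of r = [3, 4, 1, 4, 10] (all sums mod 13).
  S_0 = Σ v_i r_i = 5·3 + 5·4 + 3·1 + 4·4 + 9·10 = 144 ≡ 1.
  S_1 = Σ v_i α_i r_i = 5·3·3 + 5·8·4 + 3·10·1 + 4·6·4 + 9·11·10 = 1321 ≡ 8.
  α_i^2 mod 13 = [9, 12, 9, 10, 4].
  S_2 = Σ v_i α_i^2 r_i = 5·9·3 + 5·12·4 + 3·9·1 + 4·10·4 + 9·4·10 = 922 ≡ 12.
  S = (1, 8, 12) ≠ 0, so r is not a codeword (an error is present).
Step 3: locate the error. For a single error e at position i, S_ℓ = v_i·e·α_i^ℓ, so α_err = S_1/S_0.
  S_0^{−1} = 1^{−1} = 1 (mod 13), so α_err = 8·1 = 8 ≡ 8 = α_2. Error position i = 2.
  Consistency check: S_2/S_1 = 12·5 = 60 ≡ 8 = α_err ✓ (single-error assumption holds).
Step 4: error magnitude e = S_0/v_2 = S_0·∏_{j≠2}(α_2 − α_j) = 1·8 = 8 ≡ 8 (mod 13).
Step 5: correct position 2: c_2 = r_2 − e = 4 − 8 ≡ 9 (mod 13). Hence c = [3, 9, 1, 4, 10].
  Check: interpolating c through the α_i gives m(x) = 2 + 9·x (degree < 2) with m(α_i) = c_i for every i, so c is indeed a codeword.


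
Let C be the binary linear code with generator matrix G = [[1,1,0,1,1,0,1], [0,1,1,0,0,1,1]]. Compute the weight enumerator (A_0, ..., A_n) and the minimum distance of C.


Weight distribution: A_0 = 1, A_4 = 1, A_5 = 2. Minimum distance d = 4.

Enumerate all 2^2 = 4 messages m ∈ F_2^2.
For each, compute codeword c = mG in F_2^7, then tally its weight.
  m = 00 → c = 0000000, weight = 0.
  m = 10 → c = 1101101, weight = 5.
  m = 01 → c = 0110011, weight = 4.
  m = 11 → c = 1011110, weight = 5.
Tally weights:
  weight 0: 1 codewords.
  weight 4: 1 codewords.
  weight 5: 2 codewords.
Minimum distance d = smallest w > 0 with A_w > 0 = 4.
Sanity: Σ A_w = 4 = 2^2 = 4 ✓.


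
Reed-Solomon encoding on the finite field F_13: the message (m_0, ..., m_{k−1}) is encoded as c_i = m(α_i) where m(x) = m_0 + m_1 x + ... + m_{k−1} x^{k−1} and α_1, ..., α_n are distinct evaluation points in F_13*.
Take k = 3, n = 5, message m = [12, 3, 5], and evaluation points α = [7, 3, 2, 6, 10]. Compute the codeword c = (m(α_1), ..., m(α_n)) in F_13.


c = [5, 1, 12, 2, 9]

Message polynomial: m(x) = 12 + 3·x + 5·x^2 (mod 13).
For each evaluation point α_i, compute m(α_i) mod 13:
  α_1 = 7: Horner steps 5 → 12 → 5, so m(7) = 5.
  α_2 = 3: Horner steps 5 → 5 → 1, so m(3) = 1.
  α_3 = 2: Horner steps 5 → 0 → 12, so m(2) = 12.
  α_4 = 6: Horner steps 5 → 7 → 2, so m(6) = 2.
  α_5 = 10: Horner steps 5 → 1 → 9, so m(10) = 9.
Codeword c = [5, 1, 12, 2, 9] ∈ F_13^5.


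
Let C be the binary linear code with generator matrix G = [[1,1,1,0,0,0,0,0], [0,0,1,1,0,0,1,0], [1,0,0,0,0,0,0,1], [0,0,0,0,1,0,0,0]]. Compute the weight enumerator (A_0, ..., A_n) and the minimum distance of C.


Weight distribution: A_0 = 1, A_1 = 1, A_2 = 1, A_3 = 4, A_4 = 5, A_5 = 3, A_6 = 1. Minimum distance d = 1.

Enumerate all 2^4 = 16 messages m ∈ F_2^4.
For each, compute codeword c = mG in F_2^8, then tally its weight.
  m = 0000 → c = 00000000, weight = 0.
  m = 1000 → c = 11100000, weight = 3.
  m = 0100 → c = 00110010, weight = 3.
  m = 1100 → c = 11010010, weight = 4.
  m = 0010 → c = 10000001, weight = 2.
  m = 1010 → c = 01100001, weight = 3.
  m = 0110 → c = 10110011, weight = 5.
  m = 1110 → c = 01010011, weight = 4.
  m = 0001 → c = 00001000, weight = 1.
  m = 1001 → c = 11101000, weight = 4.
  m = 0101 → c = 00111010, weight = 4.
  m = 1101 → c = 11011010, weight = 5.
  m = 0011 → c = 10001001, weight = 3.
  m = 1011 → c = 01101001, weight = 4.
  m = 0111 → c = 10111011, weight = 6.
  m = 1111 → c = 01011011, weight = 5.
Tally weights:
  weight 0: 1 codewords.
  weight 1: 1 codewords.
  weight 2: 1 codewords.
  weight 3: 4 codewords.
  weight 4: 5 codewords.
  weight 5: 3 codewords.
  weight 6: 1 codewords.
Minimum distance d = smallest w > 0 with A_w > 0 = 1.
Sanity: Σ A_w = 16 = 2^4 = 16 ✓.
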